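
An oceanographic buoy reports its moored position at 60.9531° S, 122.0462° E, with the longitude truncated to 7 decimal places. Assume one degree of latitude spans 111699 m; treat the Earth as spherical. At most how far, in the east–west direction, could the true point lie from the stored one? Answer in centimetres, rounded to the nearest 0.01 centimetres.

Truncating at 7 decimal places can drop up to a full unit in the last place, so the longitude may be off by as much as 1e-07°.
At latitude 60.9531° a degree of longitude spans 111699 m × cos 60.9531° = 111699 × 0.4855 ≈ 54232.7 m.
Maximum E–W displacement: 1e-07 × 54232.7 = 0.00542327 m.
That is 0.00542327 m = 0.54233 cm.

0.54 centimetres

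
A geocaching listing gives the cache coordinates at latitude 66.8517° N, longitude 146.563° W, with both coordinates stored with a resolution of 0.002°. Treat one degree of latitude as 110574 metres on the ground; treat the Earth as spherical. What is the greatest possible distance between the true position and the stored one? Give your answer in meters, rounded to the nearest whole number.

With a 0.002° grid the true value lies within half a step, ±0.002°/2 = ±0.001°, of the stored one.
Latitude error → 0.001 × 110574 = 110.574 m along the meridian.
East–west component at 66.8517°: 0.001° × 110574 × cos 66.8517° ≈ 0.001 × 43468 ≈ 43.468 m.
Worst case both components are at the extreme and orthogonal: √(110.574² + 43.468²) ≈ 118.811 m.

119 meters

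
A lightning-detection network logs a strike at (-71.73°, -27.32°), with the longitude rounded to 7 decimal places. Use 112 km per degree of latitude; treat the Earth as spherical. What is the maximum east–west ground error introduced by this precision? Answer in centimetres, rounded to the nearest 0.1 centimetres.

0.2 centimetres

Rounding to 7 decimal places leaves the longitude within ±5e-08° of the true value.
At latitude 71.73° a degree of longitude spans 112000 m × cos 71.73° = 112000 × 0.3135 ≈ 35111.5 m.
Maximum E–W displacement: 5e-08 × 35111.5 = 0.00175557 m.
That is 0.00175557 m = 0.17556 cm.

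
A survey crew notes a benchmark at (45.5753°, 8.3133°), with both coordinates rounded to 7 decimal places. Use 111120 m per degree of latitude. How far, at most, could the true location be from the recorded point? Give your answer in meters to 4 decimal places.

Rounding to 7 decimal places leaves each coordinate within ±5e-08° of the true value.
N–S: 5e-08° × 111120 m/° = 0.005556 m.
E–W at 45.5753°: 5e-08° × 111120 × cos 45.5753° = 5e-08 × 111120 × 0.7000 ≈ 0.00388904 m.
Worst case both components are at the extreme and orthogonal: √(0.005556² + 0.00388904²) ≈ 0.00678187 m.

0.0068 meters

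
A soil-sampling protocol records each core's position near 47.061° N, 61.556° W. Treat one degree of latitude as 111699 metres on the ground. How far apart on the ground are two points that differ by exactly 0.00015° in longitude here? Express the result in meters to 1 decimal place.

11.4 meters

At 47.061° a degree of longitude is 111699 × cos 47.061° ≈ 76091.5 m, so 0.00015° corresponds to 11.4137 m.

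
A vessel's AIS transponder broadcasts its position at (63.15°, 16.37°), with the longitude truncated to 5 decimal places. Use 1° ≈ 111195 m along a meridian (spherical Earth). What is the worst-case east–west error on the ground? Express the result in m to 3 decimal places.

Truncating at 5 decimal places can drop up to a full unit in the last place, so the longitude may be off by as much as 1e-05°.
At latitude 63.15° a degree of longitude spans 111195 m × cos 63.15° = 111195 × 0.4517 ≈ 50221.9 m.
East–west error: 1e-05° × 50221.9 m/° ≈ 0.502219 m.

0.502 m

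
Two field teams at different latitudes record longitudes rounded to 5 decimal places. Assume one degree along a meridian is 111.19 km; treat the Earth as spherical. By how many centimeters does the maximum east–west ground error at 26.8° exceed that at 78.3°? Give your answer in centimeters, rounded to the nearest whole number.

Rounding to 5 decimal places leaves the longitude within ±5e-06° of the true value.
Error at 26.8° = 5e-06° × 111190 × cos 26.8° ≈ 0.55595 × 0.8926 = 0.49623 m.
Error at 78.3° = 5e-06° × 111190 × cos 78.3° ≈ 0.55595 × 0.2028 = 0.11274 m.
Difference: 0.49623 − 0.11274 = 0.38349 m.
That is 0.383493 m = 38.349 cm.

38 centimeters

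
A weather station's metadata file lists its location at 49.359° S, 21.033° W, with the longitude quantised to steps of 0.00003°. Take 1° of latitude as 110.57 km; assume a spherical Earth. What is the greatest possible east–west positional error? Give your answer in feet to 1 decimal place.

3.5 feet

With a 0.00003° grid the true value lies within half a step, ±0.00003°/2 = ±1.5e-05°, of the stored one.
At latitude 49.359° a degree of longitude spans 110570 m × cos 49.359° = 110570 × 0.6513 ≈ 72016.2 m.
So at most 1.5e-05° × 72016.2 ≈ 1.08024 m east–west.
Converting: 1.08024 m × 3.2808 ft/m ≈ 3.5441 ft.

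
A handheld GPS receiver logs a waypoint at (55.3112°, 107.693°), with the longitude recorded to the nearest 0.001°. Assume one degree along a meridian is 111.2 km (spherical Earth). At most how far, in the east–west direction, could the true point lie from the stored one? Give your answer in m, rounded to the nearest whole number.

Rounding to 3 decimal places leaves the longitude within ±0.0005° of the true value.
Parallels shrink by cos φ, so at 55.3112° a degree of longitude is 111200 × 0.5691 ≈ 63286 m.
Maximum E–W displacement: 0.0005 × 63286 = 31.643 m.

32 m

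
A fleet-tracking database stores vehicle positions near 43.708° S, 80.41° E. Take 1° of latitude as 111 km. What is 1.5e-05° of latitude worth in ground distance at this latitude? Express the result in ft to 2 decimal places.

1.5e-05° × 111000 m/° = 1.665 m.
In feet: 1.665 m ÷ 0.3048 ≈ 5.4626 ft.

5.46 ft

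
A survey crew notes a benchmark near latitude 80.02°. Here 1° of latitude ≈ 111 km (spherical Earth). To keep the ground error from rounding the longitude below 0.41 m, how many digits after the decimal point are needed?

5 decimal places

At 80.02° one degree of longitude covers 111000 × cos 80.02° ≈ 111000 × 0.1733 ≈ 19236.8 m.
N decimal places → at most half a unit in the last place, 0.5 × 10⁻ᴺ° = 19236.8/2 × 10⁻ᴺ m.
Need 0.5 × 19236.8 × 10⁻ᴺ ≤ 0.41 → 10⁻ᴺ ≤ 4.263e-05, so N ≥ 4.37.
At 4 places the error can reach 0.962 m, but 5 places keeps it to 0.0962 m.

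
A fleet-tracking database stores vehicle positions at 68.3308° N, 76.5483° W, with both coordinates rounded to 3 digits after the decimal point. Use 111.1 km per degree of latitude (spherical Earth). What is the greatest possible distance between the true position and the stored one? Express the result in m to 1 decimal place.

Rounding to 3 decimal places leaves each coordinate within ±0.0005° of the true value.
N–S: 0.0005° × 111100 m/° = 55.55 m.
East–west component at 68.3308°: 0.0005° × 111100 × cos 68.3308° ≈ 0.0005 × 41023.4 ≈ 20.5117 m.
The two errors are perpendicular, so the maximum displacement is √(55.55² + 20.5117²) ≈ 59.216 m.

59.2 m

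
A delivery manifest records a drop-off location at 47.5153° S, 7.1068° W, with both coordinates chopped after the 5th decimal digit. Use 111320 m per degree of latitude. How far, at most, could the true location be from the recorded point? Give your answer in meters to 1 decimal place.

1.3 meters

Truncating at 5 decimal places can drop up to a full unit in the last place, so each coordinate may be off by as much as 1e-05°.
North–south component: 1e-05° × 111320 = 1.1132 m.
East–west component at 47.5153°: 1e-05° × 111320 × cos 47.5153° ≈ 1e-05 × 75184.8 ≈ 0.751848 m.
Worst case both components are at the extreme and orthogonal: √(1.1132² + 0.751848²) ≈ 1.34331 m.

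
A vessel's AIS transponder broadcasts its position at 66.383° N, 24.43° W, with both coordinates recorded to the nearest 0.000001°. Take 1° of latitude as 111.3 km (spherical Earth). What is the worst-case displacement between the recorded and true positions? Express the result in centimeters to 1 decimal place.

6.0 centimeters

Rounding to 6 decimal places leaves each coordinate within ±5e-07° of the true value.
North–south component: 5e-07° × 111300 = 0.05565 m.
E–W at 66.383°: 5e-07° × 111300 × cos 66.383° = 5e-07 × 111300 × 0.4006 ≈ 0.0222946 m.
The two errors are perpendicular, so the maximum displacement is √(0.05565² + 0.0222946²) ≈ 0.0599497 m.
That is 0.0599497 m = 5.995 cm.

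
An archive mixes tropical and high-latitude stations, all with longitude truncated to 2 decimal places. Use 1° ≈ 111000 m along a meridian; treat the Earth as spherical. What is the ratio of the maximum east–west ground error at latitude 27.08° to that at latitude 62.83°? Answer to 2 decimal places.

1.95

Truncating at 2 decimal places can drop up to a full unit in the last place, so the longitude may be off by as much as 0.01°.
Error at 27.08° = 0.01° × 111000 × cos 27.08° ≈ 1110 × 0.8904 = 988.31 m.
Error at 62.83° = 0.01° × 111000 × cos 62.83° ≈ 1110 × 0.4566 = 506.86 m.
Ratio: 988.31 / 506.86 = cos 27.08° / cos 62.83° ≈ 1.9499.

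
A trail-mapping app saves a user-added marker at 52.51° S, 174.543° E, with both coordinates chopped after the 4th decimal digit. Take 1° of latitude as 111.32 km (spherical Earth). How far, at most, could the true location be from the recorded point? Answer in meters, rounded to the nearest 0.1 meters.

Truncating at 4 decimal places can drop up to a full unit in the last place, so each coordinate may be off by as much as 0.0001°.
Latitude error → 0.0001 × 111320 = 11.132 m along the meridian.
Longitude error → 0.0001 × 111320 × cos 52.51° = 0.0001 × 111320 × 0.6086 ≈ 6.77519 m.
Worst case both components are at the extreme and orthogonal: √(11.132² + 6.77519²) ≈ 13.0317 m.

13.0 meters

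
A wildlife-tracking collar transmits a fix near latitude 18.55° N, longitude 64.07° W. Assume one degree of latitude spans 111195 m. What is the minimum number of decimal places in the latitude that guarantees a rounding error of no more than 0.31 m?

6 decimal places

One degree of latitude covers 111195 m.
Rounding to N decimal places gives at most 0.5 × 10⁻ᴺ degrees of error, i.e. 0.5 × 10⁻ᴺ × 111195 m.
Setting 55597.5 × 10⁻ᴺ ≤ 0.31 gives 10ᴺ ≥ 1.793e+05, i.e. N ≥ 5.25.
So 6 decimal places suffice (0.0556 m); 5 would allow up to 0.556 m.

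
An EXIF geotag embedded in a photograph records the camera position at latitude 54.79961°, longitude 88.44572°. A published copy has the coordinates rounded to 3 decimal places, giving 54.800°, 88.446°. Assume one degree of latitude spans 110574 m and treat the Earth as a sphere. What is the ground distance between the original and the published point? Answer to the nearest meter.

47 meters

The latitude changed by -0.00039° and the longitude by -0.00028°.
N–S: -0.00039° × 110574 m/° = -43.1239 m.
East–west at this latitude: -0.00028° × 110574 × cos 54.8° ≈ -0.00028 × 63738.4 = -17.8468 m.
Hypotenuse of the two orthogonal shifts: √(43.1239² + 17.8468²) = 46.6709 m.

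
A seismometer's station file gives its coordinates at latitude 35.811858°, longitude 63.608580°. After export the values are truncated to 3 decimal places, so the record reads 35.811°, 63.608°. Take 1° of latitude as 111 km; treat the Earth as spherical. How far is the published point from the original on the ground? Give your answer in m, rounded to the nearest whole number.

The latitude changed by +0.000858° and the longitude by +0.000580°.
North–south shift: 0.000858 × 111000 = 95.238 m.
E–W at 35.811°: 0.000580° × 111000 × cos 35.811° = 0.000580 × 111000 × 0.8110 ≈ 52.2091 m.
Combined displacement = (95.238² + 52.2091²)^½ ≈ 108.61 m.

109 m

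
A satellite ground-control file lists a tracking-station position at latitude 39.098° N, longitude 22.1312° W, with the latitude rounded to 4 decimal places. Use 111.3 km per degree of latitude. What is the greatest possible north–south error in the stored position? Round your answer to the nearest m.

Rounding to 4 decimal places leaves the latitude within ±5e-05° of the true value.
North–south distance: 5e-05° × 111300 m/° = 5.565 m.

6 m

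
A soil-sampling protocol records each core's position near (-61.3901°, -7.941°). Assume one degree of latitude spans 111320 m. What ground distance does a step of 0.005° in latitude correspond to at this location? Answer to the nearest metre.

557 metres

Along a meridian 0.005° is 0.005 × 111320 = 556.6 m.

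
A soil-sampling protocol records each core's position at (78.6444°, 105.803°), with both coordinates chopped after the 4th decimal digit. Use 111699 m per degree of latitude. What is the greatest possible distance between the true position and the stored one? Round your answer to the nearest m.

Truncating at 4 decimal places can drop up to a full unit in the last place, so each coordinate may be off by as much as 0.0001°.
N–S: 0.0001° × 111699 m/° = 11.1699 m.
E–W at 78.6444°: 0.0001° × 111699 × cos 78.6444° = 0.0001 × 111699 × 0.1969 ≈ 2.19933 m.
The two errors are perpendicular, so the maximum displacement is √(11.1699² + 2.19933²) ≈ 11.3844 m.

11 m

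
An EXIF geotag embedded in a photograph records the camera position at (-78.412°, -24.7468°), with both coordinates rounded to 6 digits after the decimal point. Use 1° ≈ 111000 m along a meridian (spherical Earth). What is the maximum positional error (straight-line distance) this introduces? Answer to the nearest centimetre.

Rounding to 6 decimal places leaves each coordinate within ±5e-07° of the true value.
N–S: 5e-07° × 111000 m/° = 0.0555 m.
East–west component at 78.412°: 5e-07° × 111000 × cos 78.412° ≈ 5e-07 × 22296.9 ≈ 0.0111484 m.
The two errors are perpendicular, so the maximum displacement is √(0.0555² + 0.0111484²) ≈ 0.0566086 m.
That is 0.0566086 m = 5.6609 cm.

6 centimetres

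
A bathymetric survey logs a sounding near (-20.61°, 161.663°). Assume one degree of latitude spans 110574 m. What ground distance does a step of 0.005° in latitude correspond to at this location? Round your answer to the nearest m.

0.005° × 110574 m/° = 552.87 m.

553 m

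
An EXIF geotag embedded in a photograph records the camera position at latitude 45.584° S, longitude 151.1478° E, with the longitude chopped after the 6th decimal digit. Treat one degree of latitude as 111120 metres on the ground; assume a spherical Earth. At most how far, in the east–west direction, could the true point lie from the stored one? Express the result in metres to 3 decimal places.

Truncating at 6 decimal places can drop up to a full unit in the last place, so the longitude may be off by as much as 1e-06°.
One degree of longitude at 45.584° is 111120 × cos 45.584° ≈ 111120 × 0.6999 = 77768.8 m.
Maximum E–W displacement: 1e-06 × 77768.8 = 0.0777688 m.

0.078 metres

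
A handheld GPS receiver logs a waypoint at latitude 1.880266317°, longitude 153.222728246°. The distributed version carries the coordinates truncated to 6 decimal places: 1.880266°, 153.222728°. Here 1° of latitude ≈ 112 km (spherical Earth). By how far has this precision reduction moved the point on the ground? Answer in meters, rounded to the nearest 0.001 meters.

The latitude changed by +0.000000317° and the longitude by +0.000000246°.
North–south shift: 0.000000317 × 112000 = 0.035504 m.
E–W at 1.88027°: 0.000000246° × 112000 × cos 1.88027° = 0.000000246 × 112000 × 0.9995 ≈ 0.0275372 m.
Distance: √(0.035504² + 0.0275372²) ≈ 0.0449314 m.

0.045 meters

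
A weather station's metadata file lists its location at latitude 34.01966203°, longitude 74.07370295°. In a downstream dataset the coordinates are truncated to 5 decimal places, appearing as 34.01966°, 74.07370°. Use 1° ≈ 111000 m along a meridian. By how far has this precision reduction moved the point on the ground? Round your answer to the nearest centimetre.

Δlat = 34.01966203 − 34.01966 = +0.00000203°; Δlon = 74.07370295 − 74.07370 = +0.00000295°.
N–S: 0.00000203° × 111000 m/° = 0.22533 m.
E–W at 34.0197°: 0.00000295° × 111000 × cos 34.0197° = 0.00000295 × 111000 × 0.8288 ≈ 0.271406 m.
Hypotenuse of the two orthogonal shifts: √(0.22533² + 0.271406²) = 0.352753 m.
That is 0.352753 m = 35.275 cm.

35 centimetres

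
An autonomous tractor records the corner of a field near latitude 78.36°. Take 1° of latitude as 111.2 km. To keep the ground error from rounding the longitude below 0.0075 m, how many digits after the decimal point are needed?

7 decimal places

At 78.36° one degree of longitude covers 111200 × cos 78.36° ≈ 111200 × 0.2018 ≈ 22435.9 m.
N decimal places → at most half a unit in the last place, 0.5 × 10⁻ᴺ° = 22435.9/2 × 10⁻ᴺ m.
Setting 11218 × 10⁻ᴺ ≤ 0.0075 gives 10ᴺ ≥ 1.496e+06, i.e. N ≥ 6.17.
At 6 places the error can reach 0.0112 m, but 7 places keeps it to 0.00112 m.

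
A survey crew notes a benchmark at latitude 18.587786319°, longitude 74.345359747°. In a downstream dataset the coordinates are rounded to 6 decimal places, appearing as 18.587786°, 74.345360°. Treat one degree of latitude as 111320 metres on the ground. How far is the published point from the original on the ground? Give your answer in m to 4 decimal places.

The latitude changed by +0.000000319° and the longitude by -0.000000253°.
North–south shift: 0.000000319 × 111320 = 0.0355111 m.
East–west at this latitude: -0.000000253° × 111320 × cos 18.5878° ≈ -0.000000253 × 105513 = -0.0266948 m.
Distance: √(0.0355111² + 0.0266948²) ≈ 0.0444258 m.

0.0444 m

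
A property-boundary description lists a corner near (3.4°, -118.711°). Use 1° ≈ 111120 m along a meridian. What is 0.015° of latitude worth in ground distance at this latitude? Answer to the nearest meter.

1667 meters

Along a meridian 0.015° is 0.015 × 111120 = 1666.8 m.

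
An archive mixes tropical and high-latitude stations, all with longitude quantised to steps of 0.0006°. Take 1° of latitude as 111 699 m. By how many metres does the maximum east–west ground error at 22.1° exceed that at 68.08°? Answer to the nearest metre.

19 metres

With a 0.0006° grid the true value lies within half a step, ±0.0006°/2 = ±0.0003°, of the stored one.
At 22.1°: 0.0003° × 111699 × cos 22.1° = 0.0003 × 111699 × 0.9265 ≈ 31.048 m.
At 68.08°: 0.0003° × 111699 × cos 68.08° = 0.0003 × 111699 × 0.3733 ≈ 12.51 m.
So the lower-latitude error exceeds the higher by 31.048 − 12.51 = 18.538 m.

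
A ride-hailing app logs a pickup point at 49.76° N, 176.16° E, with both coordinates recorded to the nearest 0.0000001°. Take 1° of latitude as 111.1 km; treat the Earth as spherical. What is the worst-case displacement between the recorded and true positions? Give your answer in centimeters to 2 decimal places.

Rounding to 7 decimal places leaves each coordinate within ±5e-08° of the true value.
Latitude error → 5e-08 × 111100 = 0.005555 m along the meridian.
E–W at 49.76°: 5e-08° × 111100 × cos 49.76° = 5e-08 × 111100 × 0.6460 ≈ 0.00358848 m.
Combining orthogonally: (0.005555² + 0.00358848²)^½ ≈ 0.00661326 m.
That is 0.00661326 m = 0.66133 cm.

0.66 centimeters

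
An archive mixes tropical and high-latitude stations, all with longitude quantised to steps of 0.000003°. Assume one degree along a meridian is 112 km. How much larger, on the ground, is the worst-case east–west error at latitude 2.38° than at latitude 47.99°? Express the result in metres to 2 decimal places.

0.06 metres

With a 0.000003° grid the true value lies within half a step, ±0.000003°/2 = ±1.5e-06°, of the stored one.
At 2.38°: 1.5e-06° × 112000 × cos 2.38° = 1.5e-06 × 112000 × 0.9991 ≈ 0.16786 m.
At 47.99°: 1.5e-06° × 112000 × cos 47.99° = 1.5e-06 × 112000 × 0.6693 ≈ 0.11244 m.
So the lower-latitude error exceeds the higher by 0.16786 − 0.11244 = 0.055419 m.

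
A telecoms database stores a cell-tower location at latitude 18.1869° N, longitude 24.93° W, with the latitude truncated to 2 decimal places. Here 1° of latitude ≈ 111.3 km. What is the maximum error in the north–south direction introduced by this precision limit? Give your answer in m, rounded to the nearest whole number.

1113 m

Truncating at 2 decimal places can drop up to a full unit in the last place, so the latitude may be off by as much as 0.01°.
So the N–S error is at most 0.01 × 111300 = 1113 m.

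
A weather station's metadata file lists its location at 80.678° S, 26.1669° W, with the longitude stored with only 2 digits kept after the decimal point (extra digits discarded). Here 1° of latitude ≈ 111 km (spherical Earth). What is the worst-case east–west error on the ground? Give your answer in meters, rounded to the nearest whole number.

Truncating at 2 decimal places can drop up to a full unit in the last place, so the longitude may be off by as much as 0.01°.
At latitude 80.678° a degree of longitude spans 111000 m × cos 80.678° = 111000 × 0.1620 ≈ 17980.1 m.
Maximum E–W displacement: 0.01 × 17980.1 = 179.801 m.

180 meters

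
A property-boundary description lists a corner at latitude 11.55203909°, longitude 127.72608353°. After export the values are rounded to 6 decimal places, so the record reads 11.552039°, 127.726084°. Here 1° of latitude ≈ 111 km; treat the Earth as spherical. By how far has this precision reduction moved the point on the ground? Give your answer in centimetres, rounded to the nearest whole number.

5 centimetres

Δlat = 11.55203909 − 11.552039 = +0.00000009°; Δlon = 127.72608353 − 127.726084 = -0.00000047°.
North–south shift: 0.00000009 × 111000 = 0.00999 m.
E–W at 11.552°: -0.00000047° × 111000 × cos 11.552° = -0.00000047 × 111000 × 0.9797 ≈ -0.0511132 m.
Hypotenuse of the two orthogonal shifts: √(0.00999² + 0.0511132²) = 0.0520803 m.
That is 0.0520803 m = 5.208 cm.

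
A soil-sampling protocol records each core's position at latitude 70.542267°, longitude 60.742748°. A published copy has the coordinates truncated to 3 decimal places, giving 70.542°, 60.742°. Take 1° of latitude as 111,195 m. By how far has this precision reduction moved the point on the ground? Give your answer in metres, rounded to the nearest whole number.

41 metres

The latitude changed by +0.000267° and the longitude by +0.000748°.
N–S: 0.000267° × 111195 m/° = 29.6891 m.
E–W at 70.542°: 0.000748° × 111195 × cos 70.542° = 0.000748 × 111195 × 0.3331 ≈ 27.7065 m.
Distance: √(29.6891² + 27.7065²) ≈ 40.609 m.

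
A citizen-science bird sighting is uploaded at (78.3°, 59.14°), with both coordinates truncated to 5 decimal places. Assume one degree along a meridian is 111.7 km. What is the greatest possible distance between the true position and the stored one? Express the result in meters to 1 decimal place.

1.1 meters

Truncating at 5 decimal places can drop up to a full unit in the last place, so each coordinate may be off by as much as 1e-05°.
North–south component: 1e-05° × 111700 = 1.117 m.
Longitude error → 1e-05 × 111700 × cos 78.3° = 1e-05 × 111700 × 0.2028 ≈ 0.226513 m.
The two errors are perpendicular, so the maximum displacement is √(1.117² + 0.226513²) ≈ 1.13974 m.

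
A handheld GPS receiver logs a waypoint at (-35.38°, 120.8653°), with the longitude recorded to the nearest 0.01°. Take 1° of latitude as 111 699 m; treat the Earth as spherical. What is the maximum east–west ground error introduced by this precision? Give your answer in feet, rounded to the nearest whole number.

Rounding to 2 decimal places leaves the longitude within ±0.005° of the true value.
At latitude 35.38° a degree of longitude spans 111699 m × cos 35.38° = 111699 × 0.8153 ≈ 91071.5 m.
Maximum E–W displacement: 0.005 × 91071.5 = 455.358 m.
Converting: 455.358 m × 3.2808 ft/m ≈ 1494 ft.

1494 feet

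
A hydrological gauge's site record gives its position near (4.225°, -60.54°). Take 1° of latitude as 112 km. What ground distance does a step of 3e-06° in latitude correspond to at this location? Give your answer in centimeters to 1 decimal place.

3e-06° × 112000 m/° = 0.336 m.
That is 0.336 m = 33.6 cm.

33.6 centimeters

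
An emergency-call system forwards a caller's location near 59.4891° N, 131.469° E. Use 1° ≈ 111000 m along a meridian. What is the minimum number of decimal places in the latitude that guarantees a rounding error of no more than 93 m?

3 decimal places

One degree of latitude covers 111000 m.
Rounding to N decimal places gives at most 0.5 × 10⁻ᴺ degrees of error, i.e. 0.5 × 10⁻ᴺ × 111000 m.
Need 0.5 × 111000 × 10⁻ᴺ ≤ 93 → 10⁻ᴺ ≤ 1.676e-03, so N ≥ 2.78.
So 3 decimal places suffice (55.5 m); 2 would allow up to 555 m.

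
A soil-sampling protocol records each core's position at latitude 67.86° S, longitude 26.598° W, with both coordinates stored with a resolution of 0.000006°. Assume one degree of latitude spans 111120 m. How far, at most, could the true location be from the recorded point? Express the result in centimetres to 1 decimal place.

35.6 centimetres

With a 0.000006° grid the true value lies within half a step, ±0.000006°/2 = ±3e-06°, of the stored one.
Latitude error → 3e-06 × 111120 = 0.33336 m along the meridian.
Longitude error → 3e-06 × 111120 × cos 67.86° = 3e-06 × 111120 × 0.3769 ≈ 0.125634 m.
The two errors are perpendicular, so the maximum displacement is √(0.33336² + 0.125634²) ≈ 0.356248 m.
That is 0.356248 m = 35.625 cm.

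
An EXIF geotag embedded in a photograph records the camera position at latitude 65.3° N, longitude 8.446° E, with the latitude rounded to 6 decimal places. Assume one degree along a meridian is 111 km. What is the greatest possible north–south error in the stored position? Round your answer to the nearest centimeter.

6 centimeters

Rounding to 6 decimal places leaves the latitude within ±5e-07° of the true value.
North–south distance: 5e-07° × 111000 m/° = 0.0555 m.
That is 0.0555 m = 5.55 cm.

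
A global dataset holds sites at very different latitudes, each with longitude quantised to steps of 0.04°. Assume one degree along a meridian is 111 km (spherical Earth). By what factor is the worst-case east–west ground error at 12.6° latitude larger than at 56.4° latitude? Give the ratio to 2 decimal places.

1.76

With a 0.04° grid the true value lies within half a step, ±0.04°/2 = ±0.02°, of the stored one.
At 12.6°: 0.02° × 111000 × cos 12.6° = 0.02 × 111000 × 0.9759 ≈ 2166.5 m.
Error at 56.4° = 0.02° × 111000 × cos 56.4° ≈ 2220 × 0.5534 = 1228.5 m.
The ratio reduces to cos 12.6° / cos 56.4° = 0.9759/0.5534 ≈ 1.7635.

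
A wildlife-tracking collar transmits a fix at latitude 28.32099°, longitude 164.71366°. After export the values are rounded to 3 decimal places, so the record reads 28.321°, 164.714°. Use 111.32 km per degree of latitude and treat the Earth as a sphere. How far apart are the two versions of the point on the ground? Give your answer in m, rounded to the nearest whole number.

Δlat = 28.32099 − 28.321 = -0.00001°; Δlon = 164.71366 − 164.714 = -0.00034°.
N–S: -0.00001° × 111320 m/° = -1.1132 m.
East–west at this latitude: -0.00034° × 111320 × cos 28.321° ≈ -0.00034 × 97995.4 = -33.3184 m.
Combined displacement = (1.1132² + 33.3184²)^½ ≈ 33.337 m.

33 m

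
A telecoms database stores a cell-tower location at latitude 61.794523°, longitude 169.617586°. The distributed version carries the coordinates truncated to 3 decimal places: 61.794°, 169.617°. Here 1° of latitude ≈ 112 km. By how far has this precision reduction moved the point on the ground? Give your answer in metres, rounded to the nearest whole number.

66 metres

Δlat = 61.794523 − 61.794 = +0.000523°; Δlon = 169.617586 − 169.617 = +0.000586°.
N–S: 0.000523° × 112000 m/° = 58.576 m.
East–west at this latitude: 0.000586° × 112000 × cos 61.794° ≈ 0.000586 × 52936 = 31.0205 m.
Distance: √(58.576² + 31.0205²) ≈ 66.2829 m.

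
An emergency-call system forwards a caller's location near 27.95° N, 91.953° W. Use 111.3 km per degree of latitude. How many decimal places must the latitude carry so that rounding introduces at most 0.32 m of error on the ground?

One degree of latitude covers 111300 m.
With N decimal places the half-ulp bound is 0.5·10⁻ᴺ°, or 0.5·10⁻ᴺ × 111300 m on the ground.
Need 0.5 × 111300 × 10⁻ᴺ ≤ 0.32 → 10⁻ᴺ ≤ 5.750e-06, so N ≥ 5.24.
So 6 decimal places suffice (0.0556 m); 5 would allow up to 0.556 m.

6 decimal places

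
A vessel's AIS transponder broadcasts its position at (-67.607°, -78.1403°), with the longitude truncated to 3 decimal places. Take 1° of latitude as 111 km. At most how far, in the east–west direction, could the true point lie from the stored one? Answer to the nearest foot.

139 feet

Truncating at 3 decimal places can drop up to a full unit in the last place, so the longitude may be off by as much as 0.001°.
One degree of longitude at 67.607° is 111000 × cos 67.607° ≈ 111000 × 0.3810 = 42286.3 m.
Maximum E–W displacement: 0.001 × 42286.3 = 42.2863 m.
Converting: 42.2863 m × 3.2808 ft/m ≈ 138.73 ft.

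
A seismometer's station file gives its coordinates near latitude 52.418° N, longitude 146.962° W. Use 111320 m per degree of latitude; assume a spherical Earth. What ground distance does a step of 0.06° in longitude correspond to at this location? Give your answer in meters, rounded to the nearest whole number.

At 52.418° a degree of longitude is 111320 × cos 52.418° ≈ 67893.6 m, so 0.06° corresponds to 4073.62 m.

4074 meters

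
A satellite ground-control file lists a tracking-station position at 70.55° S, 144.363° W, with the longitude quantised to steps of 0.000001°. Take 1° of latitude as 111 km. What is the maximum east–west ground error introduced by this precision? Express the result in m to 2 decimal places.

With a 0.000001° grid the true value lies within half a step, ±0.000001°/2 = ±5e-07°, of the stored one.
Parallels shrink by cos φ, so at 70.55° a degree of longitude is 111000 × 0.3330 ≈ 36961.2 m.
East–west error: 5e-07° × 36961.2 m/° ≈ 0.0184806 m.

0.02 m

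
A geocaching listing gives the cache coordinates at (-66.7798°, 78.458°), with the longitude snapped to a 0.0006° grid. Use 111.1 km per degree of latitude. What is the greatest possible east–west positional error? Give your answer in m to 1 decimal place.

With a 0.0006° grid the true value lies within half a step, ±0.0006°/2 = ±0.0003°, of the stored one.
One degree of longitude at 66.7798° is 111100 × cos 66.7798° ≈ 111100 × 0.3943 = 43802.9 m.
East–west error: 0.0003° × 43802.9 m/° ≈ 13.1409 m.

13.1 m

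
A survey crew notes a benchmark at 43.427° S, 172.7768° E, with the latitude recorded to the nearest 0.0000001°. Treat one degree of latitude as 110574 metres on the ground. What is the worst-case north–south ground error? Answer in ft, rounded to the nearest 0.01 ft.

Rounding to 7 decimal places leaves the latitude within ±5e-08° of the true value.
So the N–S error is at most 5e-08 × 110574 = 0.0055287 m.
Converting: 0.0055287 m × 3.2808 ft/m ≈ 0.018139 ft.

0.02 ft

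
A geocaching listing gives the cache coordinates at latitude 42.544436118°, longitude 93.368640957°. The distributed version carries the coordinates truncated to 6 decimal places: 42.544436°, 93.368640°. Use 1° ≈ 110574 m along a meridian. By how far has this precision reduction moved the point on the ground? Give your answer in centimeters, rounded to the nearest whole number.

The latitude changed by +0.000000118° and the longitude by +0.000000957°.
N–S: 0.000000118° × 110574 m/° = 0.0130477 m.
East–west at this latitude: 0.000000957° × 110574 × cos 42.5444° ≈ 0.000000957 × 81465.7 = 0.0779627 m.
Hypotenuse of the two orthogonal shifts: √(0.0130477² + 0.0779627²) = 0.079047 m.
That is 0.079047 m = 7.9047 cm.

8 centimeters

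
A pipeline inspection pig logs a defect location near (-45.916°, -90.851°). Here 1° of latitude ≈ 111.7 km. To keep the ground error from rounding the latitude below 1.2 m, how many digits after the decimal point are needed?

5 decimal places

One degree of latitude covers 111700 m.
Rounding to N decimal places gives at most 0.5 × 10⁻ᴺ degrees of error, i.e. 0.5 × 10⁻ᴺ × 111700 m.
Setting 55850 × 10⁻ᴺ ≤ 1.2 gives 10ᴺ ≥ 4.654e+04, i.e. N ≥ 4.67.
So 5 decimal places suffice (0.558 m); 4 would allow up to 5.58 m.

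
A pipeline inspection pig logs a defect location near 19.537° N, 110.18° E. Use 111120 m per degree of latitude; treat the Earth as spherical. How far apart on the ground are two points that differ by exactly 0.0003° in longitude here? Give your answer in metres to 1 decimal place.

0.0003° of longitude at 19.537° is 0.0003 × 111120 × cos 19.537° ≈ 0.0003 × 104722 = 31.4167 m.

31.4 metres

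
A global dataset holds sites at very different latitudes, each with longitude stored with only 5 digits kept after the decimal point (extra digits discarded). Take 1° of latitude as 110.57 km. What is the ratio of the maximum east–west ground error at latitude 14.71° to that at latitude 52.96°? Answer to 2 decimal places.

1.61

Truncating at 5 decimal places can drop up to a full unit in the last place, so the longitude may be off by as much as 1e-05°.
At 14.71°: 1e-05° × 110570 × cos 14.71° = 1e-05 × 110570 × 0.9672 ≈ 1.0695 m.
At 52.96°: 1e-05° × 110570 × cos 52.96° = 1e-05 × 110570 × 0.6024 ≈ 0.66604 m.
Ratio: 1.0695 / 0.66604 = cos 14.71° / cos 52.96° ≈ 1.6057.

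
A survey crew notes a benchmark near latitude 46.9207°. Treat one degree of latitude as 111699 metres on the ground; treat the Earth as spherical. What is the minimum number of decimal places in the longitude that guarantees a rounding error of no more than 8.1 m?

4 decimal places

At 46.9207° one degree of longitude covers 111699 × cos 46.9207° ≈ 111699 × 0.6830 ≈ 76291.5 m.
Rounding to N decimal places gives at most 0.5 × 10⁻ᴺ degrees of error, i.e. 0.5 × 10⁻ᴺ × 76291.5 m.
Setting 38145.8 × 10⁻ᴺ ≤ 8.1 gives 10ᴺ ≥ 4709, i.e. N ≥ 3.67.
N = 3 would give 38.1 m (too coarse); N = 4 gives 3.81 m ≤ 8.1 m.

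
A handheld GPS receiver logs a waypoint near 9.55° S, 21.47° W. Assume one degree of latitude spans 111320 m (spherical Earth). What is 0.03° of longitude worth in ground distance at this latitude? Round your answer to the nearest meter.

One degree of longitude here spans 111320 × cos 9.55° = 111320 × 0.9861 ≈ 109777 m; 0.03° of that is 3293.32 m.

3293 meters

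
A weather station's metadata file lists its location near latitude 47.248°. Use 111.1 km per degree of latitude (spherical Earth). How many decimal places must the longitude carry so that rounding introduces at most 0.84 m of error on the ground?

At 47.248° one degree of longitude covers 111100 × cos 47.248° ≈ 111100 × 0.6788 ≈ 75417.6 m.
Rounding to N decimal places gives at most 0.5 × 10⁻ᴺ degrees of error, i.e. 0.5 × 10⁻ᴺ × 75417.6 m.
Need 0.5 × 75417.6 × 10⁻ᴺ ≤ 0.84 → 10⁻ᴺ ≤ 2.228e-05, so N ≥ 4.65.
At 4 places the error can reach 3.77 m, but 5 places keeps it to 0.377 m.

5 decimal places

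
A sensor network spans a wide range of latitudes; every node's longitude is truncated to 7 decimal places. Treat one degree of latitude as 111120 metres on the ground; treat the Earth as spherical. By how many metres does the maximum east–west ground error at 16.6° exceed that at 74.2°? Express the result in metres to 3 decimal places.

Truncating at 7 decimal places can drop up to a full unit in the last place, so the longitude may be off by as much as 1e-07°.
At 16.6°: 1e-07° × 111120 × cos 16.6° = 1e-07 × 111120 × 0.9583 ≈ 0.010649 m.
At 74.2°: 1e-07° × 111120 × cos 74.2° = 1e-07 × 111120 × 0.2723 ≈ 0.0030256 m.
Difference: 0.010649 − 0.0030256 = 0.0076233 m.

0.008 metres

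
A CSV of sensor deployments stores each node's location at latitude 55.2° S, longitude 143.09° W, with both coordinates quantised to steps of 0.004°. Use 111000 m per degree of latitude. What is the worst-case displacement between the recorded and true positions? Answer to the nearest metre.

With a 0.004° grid the true value lies within half a step, ±0.004°/2 = ±0.002°, of the stored one.
Latitude error → 0.002 × 111000 = 222 m along the meridian.
Longitude error → 0.002 × 111000 × cos 55.2° = 0.002 × 111000 × 0.5707 ≈ 126.698 m.
Combining orthogonally: (222² + 126.698²)^½ ≈ 255.61 m.

256 metres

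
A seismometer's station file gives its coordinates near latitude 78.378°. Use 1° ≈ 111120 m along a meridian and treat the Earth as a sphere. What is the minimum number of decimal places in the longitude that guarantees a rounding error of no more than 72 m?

3 decimal places

At 78.378° one degree of longitude covers 111120 × cos 78.378° ≈ 111120 × 0.2015 ≈ 22385.6 m.
N decimal places → at most half a unit in the last place, 0.5 × 10⁻ᴺ° = 22385.6/2 × 10⁻ᴺ m.
Setting 11192.8 × 10⁻ᴺ ≤ 72 gives 10ᴺ ≥ 155.5, i.e. N ≥ 2.19.
So 3 decimal places suffice (11.2 m); 2 would allow up to 112 m.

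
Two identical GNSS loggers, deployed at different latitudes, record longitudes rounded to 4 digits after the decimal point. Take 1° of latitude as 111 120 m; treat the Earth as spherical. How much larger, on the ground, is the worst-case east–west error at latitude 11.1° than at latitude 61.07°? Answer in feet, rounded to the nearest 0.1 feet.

9.1 feet

Rounding to 4 decimal places leaves the longitude within ±5e-05° of the true value.
Error at 11.1° = 5e-05° × 111120 × cos 11.1° ≈ 5.556 × 0.9813 = 5.4521 m.
Error at 61.07° = 5e-05° × 111120 × cos 61.07° ≈ 5.556 × 0.4837 = 2.6877 m.
Difference: 5.4521 − 2.6877 = 2.7644 m.
Converting: 2.7644 m × 3.2808 ft/m ≈ 9.0695 ft.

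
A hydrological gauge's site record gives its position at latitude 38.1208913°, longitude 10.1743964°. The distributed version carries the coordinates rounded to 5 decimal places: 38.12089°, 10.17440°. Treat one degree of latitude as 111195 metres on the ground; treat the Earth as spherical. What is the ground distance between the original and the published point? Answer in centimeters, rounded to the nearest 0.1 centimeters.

The latitude changed by +0.0000013° and the longitude by -0.0000036°.
North–south shift: 0.0000013 × 111195 = 0.144553 m.
East–west at this latitude: -0.0000036° × 111195 × cos 38.1209° ≈ -0.0000036 × 87478.2 = -0.314922 m.
Distance: √(0.144553² + 0.314922²) ≈ 0.346513 m.
That is 0.346513 m = 34.651 cm.

34.7 centimeters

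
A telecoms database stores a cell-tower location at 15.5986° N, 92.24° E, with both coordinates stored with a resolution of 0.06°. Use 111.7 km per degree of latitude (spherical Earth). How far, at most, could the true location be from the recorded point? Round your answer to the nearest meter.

4653 meters

With a 0.06° grid the true value lies within half a step, ±0.06°/2 = ±0.03°, of the stored one.
North–south component: 0.03° × 111700 = 3351 m.
East–west component at 15.5986°: 0.03° × 111700 × cos 15.5986° ≈ 0.03 × 107586 ≈ 3227.58 m.
Combining orthogonally: (3351² + 3227.58²)^½ ≈ 4652.58 m.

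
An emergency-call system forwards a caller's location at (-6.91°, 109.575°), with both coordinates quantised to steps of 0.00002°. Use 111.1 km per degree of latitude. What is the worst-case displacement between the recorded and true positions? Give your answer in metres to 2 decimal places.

With a 0.00002° grid the true value lies within half a step, ±0.00002°/2 = ±1e-05°, of the stored one.
N–S: 1e-05° × 111100 m/° = 1.111 m.
Longitude error → 1e-05 × 111100 × cos 6.91° = 1e-05 × 111100 × 0.9927 ≈ 1.10293 m.
Combining orthogonally: (1.111² + 1.10293²)^½ ≈ 1.5655 m.

1.57 metres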